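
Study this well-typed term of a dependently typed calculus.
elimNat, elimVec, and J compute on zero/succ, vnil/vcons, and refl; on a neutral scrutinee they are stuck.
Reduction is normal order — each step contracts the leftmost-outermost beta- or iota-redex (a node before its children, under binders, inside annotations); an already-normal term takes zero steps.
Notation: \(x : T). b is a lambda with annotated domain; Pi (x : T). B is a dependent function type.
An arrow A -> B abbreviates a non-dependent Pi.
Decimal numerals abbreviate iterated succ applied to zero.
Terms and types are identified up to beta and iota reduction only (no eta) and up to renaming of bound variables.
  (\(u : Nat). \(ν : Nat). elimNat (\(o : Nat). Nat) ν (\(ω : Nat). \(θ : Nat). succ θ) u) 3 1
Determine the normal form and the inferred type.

resulting normal form:
  4
inferred type:
  Nat
observation: the term reaches its normal form after 12 normal-order steps.


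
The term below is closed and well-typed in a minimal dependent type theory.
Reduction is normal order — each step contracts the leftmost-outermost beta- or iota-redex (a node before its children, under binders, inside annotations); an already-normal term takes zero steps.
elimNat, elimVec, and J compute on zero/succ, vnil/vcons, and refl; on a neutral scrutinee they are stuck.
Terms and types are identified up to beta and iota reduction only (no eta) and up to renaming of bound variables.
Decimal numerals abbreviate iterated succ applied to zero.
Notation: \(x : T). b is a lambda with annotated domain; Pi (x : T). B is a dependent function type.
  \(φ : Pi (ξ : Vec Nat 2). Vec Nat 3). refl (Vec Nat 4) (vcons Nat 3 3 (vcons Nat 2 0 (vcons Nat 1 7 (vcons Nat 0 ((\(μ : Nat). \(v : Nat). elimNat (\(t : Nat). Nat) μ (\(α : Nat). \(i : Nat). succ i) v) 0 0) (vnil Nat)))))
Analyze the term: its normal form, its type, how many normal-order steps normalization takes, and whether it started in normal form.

reduced normal form:
  \(φ : Pi (ξ : Vec Nat 2). Vec Nat 3). refl (Vec Nat 4) (vcons Nat 3 3 (vcons Nat 2 0 (vcons Nat 1 7 (vcons Nat 0 0 (vnil Nat)))))
inferred type:
  Pi (φ : Pi (ξ : Vec Nat 2). Vec Nat 3). Eq (Vec Nat 4) (vcons Nat 3 3 (vcons Nat 2 0 (vcons Nat 1 7 (vcons Nat 0 0 (vnil Nat))))) (vcons Nat 3 3 (vcons Nat 2 0 (vcons Nat 1 7 (vcons Nat 0 0 (vnil Nat)))))
reduction steps (normal order): 3
already normal: no
first redex: a beta-redex


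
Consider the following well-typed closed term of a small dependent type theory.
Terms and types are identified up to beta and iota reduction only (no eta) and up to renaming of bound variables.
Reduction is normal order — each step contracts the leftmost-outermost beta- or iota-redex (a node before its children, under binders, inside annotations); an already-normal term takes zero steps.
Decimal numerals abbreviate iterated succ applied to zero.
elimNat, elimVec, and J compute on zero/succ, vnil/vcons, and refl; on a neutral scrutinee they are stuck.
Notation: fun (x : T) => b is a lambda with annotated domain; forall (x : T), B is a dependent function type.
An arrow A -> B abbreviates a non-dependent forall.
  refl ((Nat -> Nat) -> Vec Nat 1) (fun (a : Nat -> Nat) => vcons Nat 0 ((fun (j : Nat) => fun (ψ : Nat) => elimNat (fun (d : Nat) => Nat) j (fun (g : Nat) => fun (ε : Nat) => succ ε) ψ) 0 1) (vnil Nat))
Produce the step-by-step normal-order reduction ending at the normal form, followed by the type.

normal-order reduction:
  refl ((Nat -> Nat) -> Vec Nat 1) (fun (a : Nat -> Nat) => vcons Nat 0 ((fun (j : Nat) => fun (ψ : Nat) => elimNat (fun (d : Nat) => Nat) j (fun (g : Nat) => fun (ε : Nat) => succ ε) ψ) 0 1) (vnil Nat))
  ~> refl ((Nat -> Nat) -> Vec Nat 1) (fun (a : Nat -> Nat) => vcons Nat 0 ((fun (j : Nat) => elimNat (fun (ψ : Nat) => Nat) 0 (fun (d : Nat) => fun (g : Nat) => succ g) j) 1) (vnil Nat))
  ~> refl ((Nat -> Nat) -> Vec Nat 1) (fun (a : Nat -> Nat) => vcons Nat 0 (elimNat (fun (j : Nat) => Nat) 0 (fun (ψ : Nat) => fun (d : Nat) => succ d) 1) (vnil Nat))
  ~> refl ((Nat -> Nat) -> Vec Nat 1) (fun (a : Nat -> Nat) => vcons Nat 0 ((fun (j : Nat) => fun (ψ : Nat) => succ ψ) 0 (elimNat (fun (d : Nat) => Nat) 0 (fun (g : Nat) => fun (ε : Nat) => succ ε) 0)) (vnil Nat))
  ~> refl ((Nat -> Nat) -> Vec Nat 1) (fun (a : Nat -> Nat) => vcons Nat 0 ((fun (j : Nat) => succ j) (elimNat (fun (ψ : Nat) => Nat) 0 (fun (d : Nat) => fun (g : Nat) => succ g) 0)) (vnil Nat))
  ~> refl ((Nat -> Nat) -> Vec Nat 1) (fun (a : Nat -> Nat) => vcons Nat 0 (succ (elimNat (fun (j : Nat) => Nat) 0 (fun (ψ : Nat) => fun (d : Nat) => succ d) 0)) (vnil Nat))
  ~> refl ((Nat -> Nat) -> Vec Nat 1) (fun (a : Nat -> Nat) => vcons Nat 0 1 (vnil Nat))
type:
  Eq ((Nat -> Nat) -> Vec Nat 1) (fun (a : Nat -> Nat) => vcons Nat 0 1 (vnil Nat)) (fun (j : Nat -> Nat) => vcons Nat 0 1 (vnil Nat))


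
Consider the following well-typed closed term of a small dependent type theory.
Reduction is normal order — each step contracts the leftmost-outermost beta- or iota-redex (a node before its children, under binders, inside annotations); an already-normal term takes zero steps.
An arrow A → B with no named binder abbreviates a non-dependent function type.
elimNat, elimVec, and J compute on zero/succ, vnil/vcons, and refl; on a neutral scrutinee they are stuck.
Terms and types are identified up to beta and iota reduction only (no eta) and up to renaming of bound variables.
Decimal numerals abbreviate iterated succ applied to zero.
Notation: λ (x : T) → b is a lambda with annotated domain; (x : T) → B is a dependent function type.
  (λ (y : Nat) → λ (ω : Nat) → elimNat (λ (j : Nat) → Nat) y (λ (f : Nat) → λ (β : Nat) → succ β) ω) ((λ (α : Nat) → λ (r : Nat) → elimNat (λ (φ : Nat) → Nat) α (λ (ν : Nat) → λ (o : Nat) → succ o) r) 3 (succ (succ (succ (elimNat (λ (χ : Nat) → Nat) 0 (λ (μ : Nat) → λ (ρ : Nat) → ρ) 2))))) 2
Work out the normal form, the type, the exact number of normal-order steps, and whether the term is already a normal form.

normal form:
  8
the term's type:
  Nat
steps to reach normal form (normal order): 28
term was already normal: no
first redex: a beta-redex


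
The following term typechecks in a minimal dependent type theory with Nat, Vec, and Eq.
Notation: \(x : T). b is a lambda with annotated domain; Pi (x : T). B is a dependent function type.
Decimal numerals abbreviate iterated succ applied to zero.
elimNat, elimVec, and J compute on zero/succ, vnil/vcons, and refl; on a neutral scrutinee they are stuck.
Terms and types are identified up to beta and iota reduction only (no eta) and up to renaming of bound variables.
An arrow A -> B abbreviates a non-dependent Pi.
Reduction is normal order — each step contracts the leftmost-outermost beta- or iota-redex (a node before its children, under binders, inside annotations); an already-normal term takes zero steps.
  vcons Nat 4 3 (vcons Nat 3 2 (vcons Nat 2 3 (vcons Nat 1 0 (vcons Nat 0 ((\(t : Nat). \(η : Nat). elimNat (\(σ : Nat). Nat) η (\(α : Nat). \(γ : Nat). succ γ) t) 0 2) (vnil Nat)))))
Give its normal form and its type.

normal form:
  vcons Nat 4 3 (vcons Nat 3 2 (vcons Nat 2 3 (vcons Nat 1 0 (vcons Nat 0 2 (vnil Nat)))))
the term's type:
  Vec Nat 5
observation: normalization takes exactly 3 steps under the normal-order strategy.


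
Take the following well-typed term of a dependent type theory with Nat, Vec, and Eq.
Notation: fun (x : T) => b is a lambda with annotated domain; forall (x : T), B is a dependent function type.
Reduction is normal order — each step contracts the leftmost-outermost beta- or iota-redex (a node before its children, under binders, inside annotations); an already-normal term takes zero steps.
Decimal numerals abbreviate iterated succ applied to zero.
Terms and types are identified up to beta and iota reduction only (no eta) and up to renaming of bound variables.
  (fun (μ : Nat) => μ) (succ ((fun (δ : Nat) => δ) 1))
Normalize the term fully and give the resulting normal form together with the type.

normal form:
  2
inferred type:
  Nat
observation: normalization takes exactly 2 steps under the normal-order strategy.


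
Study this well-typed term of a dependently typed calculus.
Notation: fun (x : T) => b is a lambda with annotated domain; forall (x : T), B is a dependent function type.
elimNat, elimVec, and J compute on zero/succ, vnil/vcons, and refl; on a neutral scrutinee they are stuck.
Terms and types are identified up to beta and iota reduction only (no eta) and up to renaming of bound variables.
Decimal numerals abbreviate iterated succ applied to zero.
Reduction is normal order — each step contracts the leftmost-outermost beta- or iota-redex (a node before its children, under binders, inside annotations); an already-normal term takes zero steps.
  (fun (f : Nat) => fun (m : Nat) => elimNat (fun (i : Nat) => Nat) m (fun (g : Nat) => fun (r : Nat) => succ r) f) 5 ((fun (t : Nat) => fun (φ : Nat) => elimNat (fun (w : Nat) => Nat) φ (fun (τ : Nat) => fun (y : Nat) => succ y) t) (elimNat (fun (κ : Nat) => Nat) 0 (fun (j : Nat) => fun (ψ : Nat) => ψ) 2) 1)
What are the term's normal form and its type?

reduced normal form:
  6
inferred type:
  Nat


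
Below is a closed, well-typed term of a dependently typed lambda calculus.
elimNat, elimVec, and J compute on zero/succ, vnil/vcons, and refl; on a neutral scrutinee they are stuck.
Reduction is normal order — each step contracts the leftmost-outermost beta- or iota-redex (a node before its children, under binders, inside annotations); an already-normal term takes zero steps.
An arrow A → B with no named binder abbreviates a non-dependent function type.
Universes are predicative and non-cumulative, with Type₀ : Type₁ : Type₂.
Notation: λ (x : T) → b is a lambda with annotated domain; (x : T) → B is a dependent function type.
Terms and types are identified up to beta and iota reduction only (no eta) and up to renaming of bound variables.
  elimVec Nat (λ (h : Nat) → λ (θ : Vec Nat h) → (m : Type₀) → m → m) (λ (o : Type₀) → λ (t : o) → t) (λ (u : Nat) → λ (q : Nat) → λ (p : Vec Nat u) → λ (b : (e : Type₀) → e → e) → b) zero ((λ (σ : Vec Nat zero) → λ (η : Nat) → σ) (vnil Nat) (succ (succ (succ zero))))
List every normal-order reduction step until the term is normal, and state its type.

normal-order reduction sequence:
  elimVec Nat (λ (h : Nat) → λ (θ : Vec Nat h) → (m : Type₀) → m → m) (λ (o : Type₀) → λ (t : o) → t) (λ (u : Nat) → λ (q : Nat) → λ (p : Vec Nat u) → λ (b : (e : Type₀) → e → e) → b) zero ((λ (σ : Vec Nat zero) → λ (η : Nat) → σ) (vnil Nat) (succ (succ (succ zero))))
  ~> elimVec Nat (λ (h : Nat) → λ (θ : Vec Nat h) → (m : Type₀) → m → m) (λ (o : Type₀) → λ (t : o) → t) (λ (u : Nat) → λ (q : Nat) → λ (p : Vec Nat u) → λ (b : (e : Type₀) → e → e) → b) zero ((λ (σ : Nat) → vnil Nat) (succ (succ (succ zero))))
  ~> elimVec Nat (λ (h : Nat) → λ (θ : Vec Nat h) → (m : Type₀) → m → m) (λ (o : Type₀) → λ (t : o) → t) (λ (u : Nat) → λ (q : Nat) → λ (p : Vec Nat u) → λ (b : (e : Type₀) → e → e) → b) zero (vnil Nat)
  ~> λ (h : Type₀) → λ (θ : h) → θ
type:
  (h : Type₀) → h → h


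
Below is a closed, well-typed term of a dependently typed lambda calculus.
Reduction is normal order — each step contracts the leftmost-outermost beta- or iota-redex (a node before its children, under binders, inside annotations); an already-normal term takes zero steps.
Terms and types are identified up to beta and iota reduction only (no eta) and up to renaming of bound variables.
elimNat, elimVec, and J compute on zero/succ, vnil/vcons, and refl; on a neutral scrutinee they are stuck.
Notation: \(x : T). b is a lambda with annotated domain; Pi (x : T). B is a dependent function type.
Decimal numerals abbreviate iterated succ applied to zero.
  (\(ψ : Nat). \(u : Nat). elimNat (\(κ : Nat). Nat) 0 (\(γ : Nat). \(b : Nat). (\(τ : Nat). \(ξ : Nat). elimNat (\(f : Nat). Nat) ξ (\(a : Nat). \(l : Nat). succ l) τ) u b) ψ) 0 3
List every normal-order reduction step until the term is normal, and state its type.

reduction (normal order):
  (\(ψ : Nat). \(u : Nat). elimNat (\(κ : Nat). Nat) 0 (\(γ : Nat). \(b : Nat). (\(τ : Nat). \(ξ : Nat). elimNat (\(f : Nat). Nat) ξ (\(a : Nat). \(l : Nat). succ l) τ) u b) ψ) 0 3
  ~> (\(ψ : Nat). elimNat (\(u : Nat). Nat) 0 (\(κ : Nat). \(γ : Nat). (\(b : Nat). \(τ : Nat). elimNat (\(ξ : Nat). Nat) τ (\(f : Nat). \(a : Nat). succ a) b) ψ γ) 0) 3
  ~> elimNat (\(ψ : Nat). Nat) 0 (\(u : Nat). \(κ : Nat). (\(γ : Nat). \(b : Nat). elimNat (\(τ : Nat). Nat) b (\(ξ : Nat). \(f : Nat). succ f) γ) 3 κ) 0
  ~> 0
inferred type:
  Nat


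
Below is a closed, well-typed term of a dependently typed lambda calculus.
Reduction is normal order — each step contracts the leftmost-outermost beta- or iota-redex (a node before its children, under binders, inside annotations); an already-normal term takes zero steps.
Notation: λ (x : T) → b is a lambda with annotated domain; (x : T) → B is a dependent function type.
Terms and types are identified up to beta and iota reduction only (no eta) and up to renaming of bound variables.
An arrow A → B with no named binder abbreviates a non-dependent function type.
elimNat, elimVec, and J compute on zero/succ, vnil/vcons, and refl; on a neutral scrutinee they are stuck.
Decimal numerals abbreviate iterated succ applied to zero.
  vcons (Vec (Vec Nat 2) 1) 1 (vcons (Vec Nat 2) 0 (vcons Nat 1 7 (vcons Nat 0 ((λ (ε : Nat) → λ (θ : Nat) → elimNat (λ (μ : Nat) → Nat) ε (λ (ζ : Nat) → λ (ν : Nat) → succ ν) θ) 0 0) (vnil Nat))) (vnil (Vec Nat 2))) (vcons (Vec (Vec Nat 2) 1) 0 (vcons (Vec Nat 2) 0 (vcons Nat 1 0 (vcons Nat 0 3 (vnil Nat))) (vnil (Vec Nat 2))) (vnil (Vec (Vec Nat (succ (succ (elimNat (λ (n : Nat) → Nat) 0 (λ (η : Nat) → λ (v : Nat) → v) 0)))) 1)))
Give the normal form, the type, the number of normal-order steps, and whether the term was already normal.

normal form:
  vcons (Vec (Vec Nat 2) 1) 1 (vcons (Vec Nat 2) 0 (vcons Nat 1 7 (vcons Nat 0 0 (vnil Nat))) (vnil (Vec Nat 2))) (vcons (Vec (Vec Nat 2) 1) 0 (vcons (Vec Nat 2) 0 (vcons Nat 1 0 (vcons Nat 0 3 (vnil Nat))) (vnil (Vec Nat 2))) (vnil (Vec (Vec Nat 2) 1)))
type:
  Vec (Vec (Vec Nat 2) 1) 2
steps to reach normal form (normal order): 4
already normal: no
first redex: a beta-redex


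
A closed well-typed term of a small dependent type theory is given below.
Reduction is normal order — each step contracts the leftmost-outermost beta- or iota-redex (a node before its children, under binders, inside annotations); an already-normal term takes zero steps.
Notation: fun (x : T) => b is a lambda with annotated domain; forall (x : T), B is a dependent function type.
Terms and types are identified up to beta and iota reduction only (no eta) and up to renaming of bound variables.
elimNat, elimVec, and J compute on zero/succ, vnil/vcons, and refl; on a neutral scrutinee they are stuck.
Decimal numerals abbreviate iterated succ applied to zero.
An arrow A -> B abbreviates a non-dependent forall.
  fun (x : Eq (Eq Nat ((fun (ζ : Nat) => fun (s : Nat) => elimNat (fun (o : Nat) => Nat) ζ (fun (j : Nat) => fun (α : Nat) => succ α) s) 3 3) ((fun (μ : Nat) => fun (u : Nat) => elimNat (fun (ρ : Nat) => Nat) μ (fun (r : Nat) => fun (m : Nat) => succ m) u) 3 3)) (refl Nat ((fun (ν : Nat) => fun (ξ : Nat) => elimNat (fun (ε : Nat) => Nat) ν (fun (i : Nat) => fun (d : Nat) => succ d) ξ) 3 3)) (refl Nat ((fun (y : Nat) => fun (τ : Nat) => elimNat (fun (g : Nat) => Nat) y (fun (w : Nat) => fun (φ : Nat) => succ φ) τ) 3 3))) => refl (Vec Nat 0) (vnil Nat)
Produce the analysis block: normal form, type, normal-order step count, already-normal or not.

normal form:
  fun (x : Eq (Eq Nat 6 6) (refl Nat 6) (refl Nat 6)) => refl (Vec Nat 0) (vnil Nat)
the term's type:
  Eq (Eq Nat 6 6) (refl Nat 6) (refl Nat 6) -> Eq (Vec Nat 0) (vnil Nat) (vnil Nat)
steps to reach normal form (normal order): 48
already normal: no
first contracted redex: a beta-redex


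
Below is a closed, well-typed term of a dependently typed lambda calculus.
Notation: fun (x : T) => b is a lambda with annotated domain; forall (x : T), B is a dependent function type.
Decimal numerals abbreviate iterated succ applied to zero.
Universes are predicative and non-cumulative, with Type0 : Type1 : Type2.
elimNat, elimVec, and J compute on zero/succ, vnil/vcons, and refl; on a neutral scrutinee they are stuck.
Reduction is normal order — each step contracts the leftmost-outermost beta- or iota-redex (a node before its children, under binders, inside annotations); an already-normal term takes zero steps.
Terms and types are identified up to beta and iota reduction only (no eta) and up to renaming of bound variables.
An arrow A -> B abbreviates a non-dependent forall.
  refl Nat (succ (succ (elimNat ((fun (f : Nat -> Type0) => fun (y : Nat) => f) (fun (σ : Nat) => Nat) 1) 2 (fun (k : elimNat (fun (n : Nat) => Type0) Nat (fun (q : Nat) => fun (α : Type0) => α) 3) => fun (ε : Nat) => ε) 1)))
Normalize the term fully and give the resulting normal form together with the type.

resulting normal form:
  refl Nat 4
type:
  Eq Nat 4 4
observation: the first redex contracted is an elimNat iota-redex; the normal form is reached in 4 normal-order steps.


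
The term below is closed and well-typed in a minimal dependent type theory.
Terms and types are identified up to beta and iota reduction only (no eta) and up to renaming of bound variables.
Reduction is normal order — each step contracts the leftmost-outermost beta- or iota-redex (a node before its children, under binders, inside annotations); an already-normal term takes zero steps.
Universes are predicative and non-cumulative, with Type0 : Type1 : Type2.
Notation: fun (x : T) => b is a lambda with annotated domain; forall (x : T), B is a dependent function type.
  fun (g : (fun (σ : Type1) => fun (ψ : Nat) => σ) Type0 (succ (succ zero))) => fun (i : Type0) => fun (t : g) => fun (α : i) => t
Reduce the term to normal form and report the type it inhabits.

normal form:
  fun (g : Type0) => fun (σ : Type0) => fun (ψ : g) => fun (i : σ) => ψ
inferred type:
  forall (g : Type0), forall (σ : Type0), forall (ψ : g), forall (i : σ), g
observation: the leftmost-outermost redex is a beta-redex, and normalization takes 2 steps.


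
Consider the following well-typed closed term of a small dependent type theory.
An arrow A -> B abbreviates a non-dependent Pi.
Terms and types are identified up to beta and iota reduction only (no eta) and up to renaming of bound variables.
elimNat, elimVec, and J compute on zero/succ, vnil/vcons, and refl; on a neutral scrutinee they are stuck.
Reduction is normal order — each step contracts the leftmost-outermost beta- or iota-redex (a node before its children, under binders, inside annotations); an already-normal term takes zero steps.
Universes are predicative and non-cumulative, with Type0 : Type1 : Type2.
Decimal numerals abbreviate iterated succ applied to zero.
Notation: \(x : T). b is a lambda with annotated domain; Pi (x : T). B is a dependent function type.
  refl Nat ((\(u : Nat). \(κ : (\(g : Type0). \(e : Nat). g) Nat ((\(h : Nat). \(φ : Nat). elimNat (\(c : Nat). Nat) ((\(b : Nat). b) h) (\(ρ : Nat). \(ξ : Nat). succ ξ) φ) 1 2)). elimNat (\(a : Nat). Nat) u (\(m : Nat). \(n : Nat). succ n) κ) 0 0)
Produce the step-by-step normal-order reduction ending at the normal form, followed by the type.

normal-order reduction:
  refl Nat ((\(u : Nat). \(κ : (\(g : Type0). \(e : Nat). g) Nat ((\(h : Nat). \(φ : Nat). elimNat (\(c : Nat). Nat) ((\(b : Nat). b) h) (\(ρ : Nat). \(ξ : Nat). succ ξ) φ) 1 2)). elimNat (\(a : Nat). Nat) u (\(m : Nat). \(n : Nat). succ n) κ) 0 0)
  ~> refl Nat ((\(u : (\(κ : Type0). \(g : Nat). κ) Nat ((\(e : Nat). \(h : Nat). elimNat (\(φ : Nat). Nat) ((\(c : Nat). c) e) (\(b : Nat). \(ρ : Nat). succ ρ) h) 1 2)). elimNat (\(ξ : Nat). Nat) 0 (\(a : Nat). \(m : Nat). succ m) u) 0)
  ~> refl Nat (elimNat (\(u : Nat). Nat) 0 (\(κ : Nat). \(g : Nat). succ g) 0)
  ~> refl Nat 0
inferred type:
  Eq Nat 0 0


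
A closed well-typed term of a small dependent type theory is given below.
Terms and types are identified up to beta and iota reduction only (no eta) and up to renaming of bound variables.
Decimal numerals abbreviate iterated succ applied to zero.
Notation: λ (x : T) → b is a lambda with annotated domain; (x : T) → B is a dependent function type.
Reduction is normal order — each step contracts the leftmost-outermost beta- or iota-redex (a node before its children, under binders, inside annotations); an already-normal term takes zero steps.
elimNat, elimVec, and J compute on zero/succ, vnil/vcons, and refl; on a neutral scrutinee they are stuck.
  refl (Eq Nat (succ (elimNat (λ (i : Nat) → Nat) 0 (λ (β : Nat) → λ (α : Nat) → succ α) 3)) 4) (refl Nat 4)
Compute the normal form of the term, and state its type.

normal form:
  refl (Eq Nat 4 4) (refl Nat 4)
type:
  Eq (Eq Nat 4 4) (refl Nat 4) (refl Nat 4)


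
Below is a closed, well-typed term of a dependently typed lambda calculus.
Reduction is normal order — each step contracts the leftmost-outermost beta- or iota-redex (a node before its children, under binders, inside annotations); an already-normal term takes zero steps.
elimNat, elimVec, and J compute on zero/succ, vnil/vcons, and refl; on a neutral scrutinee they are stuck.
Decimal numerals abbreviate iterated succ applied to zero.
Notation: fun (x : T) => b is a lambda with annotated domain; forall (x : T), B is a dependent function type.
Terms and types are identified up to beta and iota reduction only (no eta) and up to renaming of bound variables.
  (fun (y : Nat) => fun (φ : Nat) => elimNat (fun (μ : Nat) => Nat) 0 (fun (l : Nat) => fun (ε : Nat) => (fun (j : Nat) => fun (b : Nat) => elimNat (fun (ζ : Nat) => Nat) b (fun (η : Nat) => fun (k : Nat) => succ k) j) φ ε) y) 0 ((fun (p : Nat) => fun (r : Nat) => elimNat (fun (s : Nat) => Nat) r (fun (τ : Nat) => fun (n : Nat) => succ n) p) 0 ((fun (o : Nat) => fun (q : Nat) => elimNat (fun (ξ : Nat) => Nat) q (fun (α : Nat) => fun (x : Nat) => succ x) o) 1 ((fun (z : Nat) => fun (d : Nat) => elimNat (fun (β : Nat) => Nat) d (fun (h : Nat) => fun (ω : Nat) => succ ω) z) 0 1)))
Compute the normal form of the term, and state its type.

reduced normal form:
  0
type:
  Nat


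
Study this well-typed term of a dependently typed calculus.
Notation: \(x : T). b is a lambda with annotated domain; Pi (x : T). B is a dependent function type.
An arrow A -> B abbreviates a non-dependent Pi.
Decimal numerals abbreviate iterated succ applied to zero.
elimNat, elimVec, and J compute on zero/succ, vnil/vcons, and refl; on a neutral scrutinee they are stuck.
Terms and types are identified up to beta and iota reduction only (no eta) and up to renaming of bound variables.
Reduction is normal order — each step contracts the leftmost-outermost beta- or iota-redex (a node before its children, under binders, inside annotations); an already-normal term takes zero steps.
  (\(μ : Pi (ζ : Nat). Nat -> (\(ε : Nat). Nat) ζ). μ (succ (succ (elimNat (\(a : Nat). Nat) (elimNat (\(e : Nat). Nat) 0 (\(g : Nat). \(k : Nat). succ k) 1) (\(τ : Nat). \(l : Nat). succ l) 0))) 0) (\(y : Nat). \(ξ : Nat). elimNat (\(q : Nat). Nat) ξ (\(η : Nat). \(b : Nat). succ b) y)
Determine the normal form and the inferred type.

normal form:
  3
the term's type:
  Nat
observation: reduction starts at a beta-redex, and 18 normal-order steps reach the normal form.


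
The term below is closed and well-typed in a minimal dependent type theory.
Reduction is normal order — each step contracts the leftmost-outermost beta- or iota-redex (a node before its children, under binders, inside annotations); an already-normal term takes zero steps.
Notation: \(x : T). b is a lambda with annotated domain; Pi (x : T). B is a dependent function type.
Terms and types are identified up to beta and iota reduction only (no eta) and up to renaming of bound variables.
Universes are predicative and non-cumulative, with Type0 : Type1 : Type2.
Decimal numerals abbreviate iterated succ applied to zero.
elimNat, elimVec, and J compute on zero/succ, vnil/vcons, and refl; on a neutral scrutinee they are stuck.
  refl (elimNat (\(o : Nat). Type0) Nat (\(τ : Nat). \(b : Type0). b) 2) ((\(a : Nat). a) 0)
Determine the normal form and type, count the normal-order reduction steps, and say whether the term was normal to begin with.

normal form:
  refl Nat 0
the term's type:
  Eq Nat 0 0
steps to reach normal form (normal order): 8
term was already normal: no
first redex: an elimNat iota-redex


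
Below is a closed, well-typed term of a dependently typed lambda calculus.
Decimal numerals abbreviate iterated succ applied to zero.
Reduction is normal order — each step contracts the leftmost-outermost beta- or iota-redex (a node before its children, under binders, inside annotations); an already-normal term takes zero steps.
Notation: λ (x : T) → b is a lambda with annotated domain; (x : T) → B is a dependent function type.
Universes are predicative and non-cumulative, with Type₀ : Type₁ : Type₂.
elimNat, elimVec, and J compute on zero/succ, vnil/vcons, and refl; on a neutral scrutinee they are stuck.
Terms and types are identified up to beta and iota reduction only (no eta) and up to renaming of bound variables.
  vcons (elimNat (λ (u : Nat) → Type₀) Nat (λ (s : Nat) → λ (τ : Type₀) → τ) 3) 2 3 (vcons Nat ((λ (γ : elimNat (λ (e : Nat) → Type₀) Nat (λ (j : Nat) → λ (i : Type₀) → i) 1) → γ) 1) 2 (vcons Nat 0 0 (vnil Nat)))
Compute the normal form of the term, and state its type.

resulting normal form:
  vcons Nat 2 3 (vcons Nat 1 2 (vcons Nat 0 0 (vnil Nat)))
inferred type:
  Vec Nat 3
observation: the term reaches its normal form after 11 normal-order steps.


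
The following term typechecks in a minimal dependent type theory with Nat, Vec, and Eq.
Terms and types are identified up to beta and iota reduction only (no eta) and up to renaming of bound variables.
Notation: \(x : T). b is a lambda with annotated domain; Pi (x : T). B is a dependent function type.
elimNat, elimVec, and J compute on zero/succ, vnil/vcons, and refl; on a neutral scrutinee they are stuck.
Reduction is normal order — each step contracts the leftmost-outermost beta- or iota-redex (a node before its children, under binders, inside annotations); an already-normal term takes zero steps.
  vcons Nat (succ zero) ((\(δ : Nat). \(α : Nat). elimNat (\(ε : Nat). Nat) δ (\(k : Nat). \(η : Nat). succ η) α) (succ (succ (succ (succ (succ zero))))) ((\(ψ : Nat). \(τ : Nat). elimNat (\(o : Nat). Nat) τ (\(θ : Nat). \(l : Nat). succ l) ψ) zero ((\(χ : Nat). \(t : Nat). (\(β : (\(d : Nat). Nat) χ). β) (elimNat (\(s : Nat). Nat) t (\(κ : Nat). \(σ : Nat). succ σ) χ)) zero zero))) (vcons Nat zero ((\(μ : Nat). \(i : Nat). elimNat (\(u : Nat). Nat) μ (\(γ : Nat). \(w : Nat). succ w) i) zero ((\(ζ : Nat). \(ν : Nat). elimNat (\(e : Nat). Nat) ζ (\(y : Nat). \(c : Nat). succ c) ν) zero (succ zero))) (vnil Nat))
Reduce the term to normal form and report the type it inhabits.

reduced normal form:
  vcons Nat (succ zero) (succ (succ (succ (succ (succ zero))))) (vcons Nat zero (succ zero) (vnil Nat))
type:
  Vec Nat (succ (succ zero))


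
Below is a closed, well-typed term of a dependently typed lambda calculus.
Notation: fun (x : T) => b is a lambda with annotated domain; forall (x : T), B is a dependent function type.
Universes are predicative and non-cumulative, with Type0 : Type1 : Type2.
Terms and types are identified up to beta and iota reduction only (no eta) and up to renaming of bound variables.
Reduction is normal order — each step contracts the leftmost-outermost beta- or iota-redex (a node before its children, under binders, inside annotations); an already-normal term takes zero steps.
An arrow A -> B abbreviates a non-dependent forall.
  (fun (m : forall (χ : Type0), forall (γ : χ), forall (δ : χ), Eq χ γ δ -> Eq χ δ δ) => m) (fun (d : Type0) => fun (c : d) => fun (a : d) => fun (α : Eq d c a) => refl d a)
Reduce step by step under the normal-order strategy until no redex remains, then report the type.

reduction (normal order):
  (fun (m : forall (χ : Type0), forall (γ : χ), forall (δ : χ), Eq χ γ δ -> Eq χ δ δ) => m) (fun (d : Type0) => fun (c : d) => fun (a : d) => fun (α : Eq d c a) => refl d a)
  ~> fun (m : Type0) => fun (χ : m) => fun (γ : m) => fun (δ : Eq m χ γ) => refl m γ
type:
  forall (m : Type0), forall (χ : m), forall (γ : m), Eq m χ γ -> Eq m γ γ


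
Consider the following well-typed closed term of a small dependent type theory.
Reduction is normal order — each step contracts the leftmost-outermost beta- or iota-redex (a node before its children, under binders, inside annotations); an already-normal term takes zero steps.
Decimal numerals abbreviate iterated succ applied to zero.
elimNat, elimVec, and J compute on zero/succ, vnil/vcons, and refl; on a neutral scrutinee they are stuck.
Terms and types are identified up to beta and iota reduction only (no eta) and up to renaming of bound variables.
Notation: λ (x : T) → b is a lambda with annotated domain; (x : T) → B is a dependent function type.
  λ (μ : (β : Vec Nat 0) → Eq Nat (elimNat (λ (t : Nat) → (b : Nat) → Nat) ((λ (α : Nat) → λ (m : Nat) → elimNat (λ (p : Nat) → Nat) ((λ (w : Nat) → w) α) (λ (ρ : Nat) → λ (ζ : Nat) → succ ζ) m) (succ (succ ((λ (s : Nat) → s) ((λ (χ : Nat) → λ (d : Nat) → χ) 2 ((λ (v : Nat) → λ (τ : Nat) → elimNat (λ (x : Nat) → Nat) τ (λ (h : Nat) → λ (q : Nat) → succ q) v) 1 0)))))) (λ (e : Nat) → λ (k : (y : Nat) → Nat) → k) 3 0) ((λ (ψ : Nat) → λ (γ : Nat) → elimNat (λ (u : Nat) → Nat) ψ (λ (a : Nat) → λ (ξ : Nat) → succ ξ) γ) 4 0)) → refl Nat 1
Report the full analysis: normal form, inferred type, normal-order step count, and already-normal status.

normal form:
  λ (μ : (β : Vec Nat 0) → Eq Nat 4 4) → refl Nat 1
the term's type:
  (μ : (β : Vec Nat 0) → Eq Nat 4 4) → Eq Nat 1 1
normal-order step count: 20
started in normal form: no
first contracted redex: an elimNat iota-redex


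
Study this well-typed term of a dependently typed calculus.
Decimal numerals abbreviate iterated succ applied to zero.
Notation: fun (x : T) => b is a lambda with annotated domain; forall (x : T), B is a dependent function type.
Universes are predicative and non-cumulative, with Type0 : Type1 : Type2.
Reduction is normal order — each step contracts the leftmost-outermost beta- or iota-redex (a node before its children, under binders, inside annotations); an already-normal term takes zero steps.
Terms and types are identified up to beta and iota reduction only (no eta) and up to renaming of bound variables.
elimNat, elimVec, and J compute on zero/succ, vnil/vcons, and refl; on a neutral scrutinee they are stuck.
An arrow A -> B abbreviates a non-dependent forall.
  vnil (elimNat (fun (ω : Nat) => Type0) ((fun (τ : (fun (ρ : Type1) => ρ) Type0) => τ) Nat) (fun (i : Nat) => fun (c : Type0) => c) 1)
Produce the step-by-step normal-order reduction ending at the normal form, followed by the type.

normal-order reduction:
  vnil (elimNat (fun (ω : Nat) => Type0) ((fun (τ : (fun (ρ : Type1) => ρ) Type0) => τ) Nat) (fun (i : Nat) => fun (c : Type0) => c) 1)
  ~> vnil ((fun (ω : Nat) => fun (τ : Type0) => τ) 0 (elimNat (fun (ρ : Nat) => Type0) ((fun (i : (fun (c : Type1) => c) Type0) => i) Nat) (fun (ξ : Nat) => fun (z : Type0) => z) 0))
  ~> vnil ((fun (ω : Type0) => ω) (elimNat (fun (τ : Nat) => Type0) ((fun (ρ : (fun (i : Type1) => i) Type0) => ρ) Nat) (fun (c : Nat) => fun (ξ : Type0) => ξ) 0))
  ~> vnil (elimNat (fun (ω : Nat) => Type0) ((fun (τ : (fun (ρ : Type1) => ρ) Type0) => τ) Nat) (fun (i : Nat) => fun (c : Type0) => c) 0)
  ~> vnil ((fun (ω : (fun (τ : Type1) => τ) Type0) => ω) Nat)
  ~> vnil Nat
the term's type:
  Vec Nat 0


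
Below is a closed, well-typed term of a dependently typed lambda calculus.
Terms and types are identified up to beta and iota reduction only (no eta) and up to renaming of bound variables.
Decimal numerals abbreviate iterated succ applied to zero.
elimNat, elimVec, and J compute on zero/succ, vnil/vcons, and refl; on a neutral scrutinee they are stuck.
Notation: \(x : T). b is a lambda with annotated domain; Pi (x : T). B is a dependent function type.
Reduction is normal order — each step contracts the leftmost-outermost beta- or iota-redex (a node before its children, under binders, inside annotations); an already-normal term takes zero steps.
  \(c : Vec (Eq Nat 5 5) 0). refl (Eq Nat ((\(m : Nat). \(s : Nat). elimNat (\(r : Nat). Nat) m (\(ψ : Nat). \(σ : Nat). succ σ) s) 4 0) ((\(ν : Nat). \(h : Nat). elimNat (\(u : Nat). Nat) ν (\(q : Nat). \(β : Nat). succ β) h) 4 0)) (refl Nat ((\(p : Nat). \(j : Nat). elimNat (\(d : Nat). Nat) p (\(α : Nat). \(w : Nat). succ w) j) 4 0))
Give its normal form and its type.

resulting normal form:
  \(c : Vec (Eq Nat 5 5) 0). refl (Eq Nat 4 4) (refl Nat 4)
inferred type:
  Pi (c : Vec (Eq Nat 5 5) 0). Eq (Eq Nat 4 4) (refl Nat 4) (refl Nat 4)
observation: the term reaches its normal form after 9 normal-order steps.


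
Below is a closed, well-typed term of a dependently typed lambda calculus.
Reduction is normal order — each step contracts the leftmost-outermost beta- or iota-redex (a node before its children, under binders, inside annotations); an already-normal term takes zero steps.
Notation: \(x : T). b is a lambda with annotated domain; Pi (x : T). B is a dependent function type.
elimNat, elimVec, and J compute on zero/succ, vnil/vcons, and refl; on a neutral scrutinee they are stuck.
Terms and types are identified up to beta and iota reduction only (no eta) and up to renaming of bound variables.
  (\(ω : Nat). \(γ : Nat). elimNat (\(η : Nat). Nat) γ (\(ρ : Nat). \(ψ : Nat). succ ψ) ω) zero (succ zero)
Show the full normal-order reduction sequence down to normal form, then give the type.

normal-order reduction sequence:
  (\(ω : Nat). \(γ : Nat). elimNat (\(η : Nat). Nat) γ (\(ρ : Nat). \(ψ : Nat). succ ψ) ω) zero (succ zero)
  ~> (\(ω : Nat). elimNat (\(γ : Nat). Nat) ω (\(η : Nat). \(ρ : Nat). succ ρ) zero) (succ zero)
  ~> elimNat (\(ω : Nat). Nat) (succ zero) (\(γ : Nat). \(η : Nat). succ η) zero
  ~> succ zero
type:
  Nat


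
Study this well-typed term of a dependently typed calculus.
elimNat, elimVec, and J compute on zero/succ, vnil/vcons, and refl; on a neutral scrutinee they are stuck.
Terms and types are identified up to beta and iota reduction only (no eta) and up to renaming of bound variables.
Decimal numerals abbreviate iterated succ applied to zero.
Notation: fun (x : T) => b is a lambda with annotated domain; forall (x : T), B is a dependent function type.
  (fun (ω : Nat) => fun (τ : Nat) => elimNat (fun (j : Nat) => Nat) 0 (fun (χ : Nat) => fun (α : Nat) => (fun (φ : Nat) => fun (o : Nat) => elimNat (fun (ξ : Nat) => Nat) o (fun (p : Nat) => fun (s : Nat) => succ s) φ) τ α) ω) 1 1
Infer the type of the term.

type:
  Nat


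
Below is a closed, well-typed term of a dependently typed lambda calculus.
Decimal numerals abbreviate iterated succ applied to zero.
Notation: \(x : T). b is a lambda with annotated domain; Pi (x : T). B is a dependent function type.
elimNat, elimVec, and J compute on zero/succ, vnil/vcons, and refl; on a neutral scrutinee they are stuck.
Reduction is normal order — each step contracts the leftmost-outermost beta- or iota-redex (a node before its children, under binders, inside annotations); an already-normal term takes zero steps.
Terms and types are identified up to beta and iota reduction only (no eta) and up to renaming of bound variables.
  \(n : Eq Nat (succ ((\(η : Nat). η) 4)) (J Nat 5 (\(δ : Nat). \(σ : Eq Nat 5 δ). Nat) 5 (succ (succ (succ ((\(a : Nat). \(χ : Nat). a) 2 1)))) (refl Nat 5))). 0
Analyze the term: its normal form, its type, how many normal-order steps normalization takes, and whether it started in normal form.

resulting normal form:
  \(n : Eq Nat 5 5). 0
the term's type:
  Pi (n : Eq Nat 5 5). Nat
steps to reach normal form (normal order): 2
term was already normal: no
first redex: a beta-redex


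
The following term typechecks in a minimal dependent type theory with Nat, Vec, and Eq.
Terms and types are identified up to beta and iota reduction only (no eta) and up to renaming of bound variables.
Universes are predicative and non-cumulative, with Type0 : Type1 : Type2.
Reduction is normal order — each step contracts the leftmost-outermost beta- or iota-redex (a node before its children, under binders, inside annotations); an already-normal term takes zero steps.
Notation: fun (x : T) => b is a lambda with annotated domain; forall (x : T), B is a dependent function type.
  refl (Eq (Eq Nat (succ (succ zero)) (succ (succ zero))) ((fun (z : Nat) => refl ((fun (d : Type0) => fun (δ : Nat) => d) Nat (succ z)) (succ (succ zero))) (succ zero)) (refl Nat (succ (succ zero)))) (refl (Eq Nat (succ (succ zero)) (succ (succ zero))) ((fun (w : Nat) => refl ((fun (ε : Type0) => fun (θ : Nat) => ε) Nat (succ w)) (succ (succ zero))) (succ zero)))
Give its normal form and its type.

normal form:
  refl (Eq (Eq Nat (succ (succ zero)) (succ (succ zero))) (refl Nat (succ (succ zero))) (refl Nat (succ (succ zero)))) (refl (Eq Nat (succ (succ zero)) (succ (succ zero))) (refl Nat (succ (succ zero))))
the term's type:
  Eq (Eq (Eq Nat (succ (succ zero)) (succ (succ zero))) (refl Nat (succ (succ zero))) (refl Nat (succ (succ zero)))) (refl (Eq Nat (succ (succ zero)) (succ (succ zero))) (refl Nat (succ (succ zero)))) (refl (Eq Nat (succ (succ zero)) (succ (succ zero))) (refl Nat (succ (succ zero))))
observation: the leftmost-outermost redex is a beta-redex, and normalization takes 6 steps.


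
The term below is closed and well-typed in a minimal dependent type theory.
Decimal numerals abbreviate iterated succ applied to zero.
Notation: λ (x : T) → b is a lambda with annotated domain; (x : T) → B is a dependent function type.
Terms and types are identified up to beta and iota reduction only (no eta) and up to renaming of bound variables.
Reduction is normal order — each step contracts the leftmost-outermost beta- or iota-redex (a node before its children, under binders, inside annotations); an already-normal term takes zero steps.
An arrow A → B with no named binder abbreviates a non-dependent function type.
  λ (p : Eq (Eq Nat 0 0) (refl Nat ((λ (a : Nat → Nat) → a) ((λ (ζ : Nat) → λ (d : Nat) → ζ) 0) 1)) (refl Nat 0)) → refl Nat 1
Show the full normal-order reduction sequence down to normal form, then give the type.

normal-order reduction:
  λ (p : Eq (Eq Nat 0 0) (refl Nat ((λ (a : Nat → Nat) → a) ((λ (ζ : Nat) → λ (d : Nat) → ζ) 0) 1)) (refl Nat 0)) → refl Nat 1
  ~> λ (p : Eq (Eq Nat 0 0) (refl Nat ((λ (a : Nat) → λ (ζ : Nat) → a) 0 1)) (refl Nat 0)) → refl Nat 1
  ~> λ (p : Eq (Eq Nat 0 0) (refl Nat ((λ (a : Nat) → 0) 1)) (refl Nat 0)) → refl Nat 1
  ~> λ (p : Eq (Eq Nat 0 0) (refl Nat 0) (refl Nat 0)) → refl Nat 1
the term's type:
  Eq (Eq Nat 0 0) (refl Nat 0) (refl Nat 0) → Eq Nat 1 1


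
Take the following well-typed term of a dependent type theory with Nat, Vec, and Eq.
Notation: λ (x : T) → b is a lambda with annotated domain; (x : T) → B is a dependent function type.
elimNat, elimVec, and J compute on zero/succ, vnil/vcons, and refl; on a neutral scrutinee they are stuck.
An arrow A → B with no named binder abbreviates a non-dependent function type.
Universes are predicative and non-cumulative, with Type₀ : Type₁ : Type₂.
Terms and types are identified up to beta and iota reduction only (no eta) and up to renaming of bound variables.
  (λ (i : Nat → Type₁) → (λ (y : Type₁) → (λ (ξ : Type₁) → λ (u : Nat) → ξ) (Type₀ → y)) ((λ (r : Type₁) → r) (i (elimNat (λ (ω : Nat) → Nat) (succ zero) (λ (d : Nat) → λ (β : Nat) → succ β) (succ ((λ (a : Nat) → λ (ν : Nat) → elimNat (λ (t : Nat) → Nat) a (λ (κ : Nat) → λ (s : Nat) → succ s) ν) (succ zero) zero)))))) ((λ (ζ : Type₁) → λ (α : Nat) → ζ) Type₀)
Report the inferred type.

the term's type:
  Nat → Type₁
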